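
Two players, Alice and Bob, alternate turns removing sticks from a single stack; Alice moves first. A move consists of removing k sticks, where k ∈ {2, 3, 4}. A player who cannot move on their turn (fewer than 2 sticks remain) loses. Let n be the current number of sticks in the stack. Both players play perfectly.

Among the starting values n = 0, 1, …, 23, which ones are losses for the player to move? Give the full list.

0, 1, 6, 7, 12, 13, 18, 19

Build the W/L table. Terminal = L. A non-terminal position is W if it has a move to some L; otherwise it is L.
n=0: no move → L
n=1: no move → L
n=2: W (go to 0, an L position)
n=3: W (go to 1, an L position)
n=4: W (go to 1, an L position)
n=5: W (go to 1, an L position)
n=6: L (options 4(W), 3(W), 2(W) are all W)
n=7: L (options 5(W), 4(W), 3(W) are all W)
n=8: W (go to 6, an L position)
n=9: W (go to 7, an L position)
n=10: W (go to 7, an L position)
n=11: W (go to 7, an L position)
n=12: L (options 10(W), 9(W), 8(W) are all W)
n=13: L (options 11(W), 10(W), 9(W) are all W)
n=14: W (go to 12, an L position)
n=15: W (go to 13, an L position)
n=16: W (go to 13, an L position)
n=17: W (go to 13, an L position)
n=18: L (options 16(W), 15(W), 14(W) are all W)
n=19: L (options 17(W), 16(W), 15(W) are all W)
n=20: W (go to 18, an L position)
n=21: W (go to 19, an L position)
n=22: W (go to 19, an L position)
n=23: W (go to 19, an L position)
Reading off the rows marked L gives the requested list; there are 8 such values of n.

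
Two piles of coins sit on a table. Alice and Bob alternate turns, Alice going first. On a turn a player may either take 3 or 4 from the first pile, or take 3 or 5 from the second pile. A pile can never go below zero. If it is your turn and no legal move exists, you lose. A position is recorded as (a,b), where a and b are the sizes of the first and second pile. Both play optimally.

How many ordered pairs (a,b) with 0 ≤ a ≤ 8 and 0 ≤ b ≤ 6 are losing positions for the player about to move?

Build the W/L table. Terminal = L. A non-terminal position is W if it has a move to some L; otherwise it is L.
Every move lowers a or b (never raises either), so fill the grid row by row in increasing a, and left to right within a row: each cell's successors are then already labelled.
      b=0  b=1  b=2  b=3  b=4  b=5  b=6
a=0:    L    L    L    W    W    W    W
a=1:    L    L    L    W    W    W    W
a=2:    L    L    L    W    W    W    W
a=3:    W    W    W    L    L    L    W
a=4:    W    W    W    L    L    L    W
a=5:    W    W    W    L    L    L    W
a=6:    W    W    W    W    W    W    L
a=7:    L    L    L    W    W    W    W
a=8:    L    L    L    W    W    W    W
Cells with no legal move (terminal, hence L): (0,0), (0,1), (0,2), (1,0), (1,1), (1,2), (2,0), (2,1), (2,2).
The remaining L cells, each justified by listing all of its moves:
(3,3): moves to (0,3)(W), (3,0)(W); every one is W ⇒ L
(3,4): moves to (0,4)(W), (3,1)(W); every one is W ⇒ L
(3,5): moves to (0,5)(W), (3,2)(W), (3,0)(W); every one is W ⇒ L
(4,3): moves to (1,3)(W), (0,3)(W), (4,0)(W); every one is W ⇒ L
(4,4): moves to (1,4)(W), (0,4)(W), (4,1)(W); every one is W ⇒ L
(4,5): moves to (1,5)(W), (0,5)(W), (4,2)(W), (4,0)(W); every one is W ⇒ L
(5,3): moves to (2,3)(W), (1,3)(W), (5,0)(W); every one is W ⇒ L
(5,4): moves to (2,4)(W), (1,4)(W), (5,1)(W); every one is W ⇒ L
(5,5): moves to (2,5)(W), (1,5)(W), (5,2)(W), (5,0)(W); every one is W ⇒ L
(6,6): moves to (3,6)(W), (2,6)(W), (6,3)(W), (6,1)(W); every one is W ⇒ L
(7,0): moves to (4,0)(W), (3,0)(W); every one is W ⇒ L
(7,1): moves to (4,1)(W), (3,1)(W); every one is W ⇒ L
(7,2): moves to (4,2)(W), (3,2)(W); every one is W ⇒ L
(8,0): moves to (5,0)(W), (4,0)(W); every one is W ⇒ L
(8,1): moves to (5,1)(W), (4,1)(W); every one is W ⇒ L
(8,2): moves to (5,2)(W), (4,2)(W); every one is W ⇒ L
Every other cell has at least one move into one of the L cells above, so it is W.
L cells per row: a=0: 3, a=1: 3, a=2: 3, a=3: 3, a=4: 3, a=5: 3, a=6: 1, a=7: 3, a=8: 3; total 25.

25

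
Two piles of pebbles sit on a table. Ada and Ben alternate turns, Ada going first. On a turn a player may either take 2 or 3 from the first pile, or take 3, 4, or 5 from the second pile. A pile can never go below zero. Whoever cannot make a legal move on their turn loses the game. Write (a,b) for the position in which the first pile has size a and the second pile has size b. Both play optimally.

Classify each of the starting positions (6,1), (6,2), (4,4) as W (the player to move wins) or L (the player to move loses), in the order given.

Classify positions by backward induction: terminal positions (no move available) are L. From any other position, the mover wins iff some move reaches an L.
No move ever increases a pile, so every position that can arise here has a ≤ 6 and b ≤ 4; it is enough to label the cells with 0 ≤ a ≤ 6 and 0 ≤ b ≤ 4.
Every move lowers a or b (never raises either), so fill the grid row by row in increasing a, and left to right within a row: each cell's successors are then already labelled.
      b=0  b=1  b=2  b=3  b=4
a=0:    L    L    L    W    W
a=1:    L    L    L    W    W
a=2:    W    W    W    L    L
a=3:    W    W    W    L    L
a=4:    W    W    W    W    W
a=5:    L    L    L    W    W
a=6:    L    L    L    W    W
Cells with no legal move (terminal, hence L): (0,0), (0,1), (0,2), (1,0), (1,1), (1,2).
The remaining L cells, each justified by listing all of its moves:
(2,3): L (options (0,3)(W), (2,0)(W) are all W)
(2,4): L (options (0,4)(W), (2,1)(W), (2,0)(W) are all W)
(3,3): L (options (1,3)(W), (0,3)(W), (3,0)(W) are all W)
(3,4): L (options (1,4)(W), (0,4)(W), (3,1)(W), (3,0)(W) are all W)
(5,0): L (options (3,0)(W), (2,0)(W) are all W)
(5,1): L (options (3,1)(W), (2,1)(W) are all W)
(5,2): L (options (3,2)(W), (2,2)(W) are all W)
(6,0): L (options (4,0)(W), (3,0)(W) are all W)
(6,1): L (options (4,1)(W), (3,1)(W) are all W)
(6,2): L (options (4,2)(W), (3,2)(W) are all W)
Every other cell has at least one move into one of the L cells above, so it is W.
(6,1): one of the L cells justified above, so L
(6,2): one of the L cells justified above, so L
(4,4): the move to (2,4) reaches an L cell, so W

(6,1): L, (6,2): L, (4,4): W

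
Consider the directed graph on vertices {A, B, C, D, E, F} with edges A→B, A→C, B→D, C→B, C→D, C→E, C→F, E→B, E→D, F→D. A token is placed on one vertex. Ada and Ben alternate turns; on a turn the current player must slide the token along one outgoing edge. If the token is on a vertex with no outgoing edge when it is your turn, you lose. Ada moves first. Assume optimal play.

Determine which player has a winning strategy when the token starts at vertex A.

Build the W/L table. Terminal = L. A non-terminal position is W if it has a move to some L; otherwise it is L.
Every edge goes from a vertex to one that appears earlier in the order D, B, F, E, C, A, so processing vertices in that order labels each vertex after all of its successors.
D: no outgoing edge → L
B: →D(L), so W
F: →D(L), so W
E: →D(L), so W
C: →D(L), so W
A: →C(W), B(W) — all W, so L
Every move from A reaches a W position, so the mover loses.

Ben wins.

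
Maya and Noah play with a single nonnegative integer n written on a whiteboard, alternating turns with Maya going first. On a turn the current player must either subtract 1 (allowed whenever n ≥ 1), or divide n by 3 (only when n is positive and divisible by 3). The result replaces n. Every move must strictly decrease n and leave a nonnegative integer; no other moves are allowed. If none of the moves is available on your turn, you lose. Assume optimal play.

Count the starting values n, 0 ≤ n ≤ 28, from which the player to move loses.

Use the standard recursion: the mover loses at a terminal position; elsewhere, the mover wins exactly when some move hands the opponent an L position.
n=0: no move → L
n=1: →0(L), so W
n=2: →1(W) only, which is W, so L
n=3: →2(L), so W
n=4: →3(W) only, which is W, so L
n=5: →4(L), so W
n=6: →2(L), so W
n=7: →6(W) only, which is W, so L
n=8: →7(L), so W
n=9: →3(W), 8(W) — all W, so L
n=10: →9(L), so W
n=11: →10(W) only, which is W, so L
n=12: →4(L), so W
n=13: →12(W) only, which is W, so L
n=14: →13(L), so W
n=15: →5(W), 14(W) — all W, so L
n=16: →15(L), so W
n=17: →16(W) only, which is W, so L
n=18: →17(L), so W
n=19: →18(W) only, which is W, so L
n=20: →19(L), so W
n=21: →7(L), so W
n=22: →21(W) only, which is W, so L
n=23: →22(L), so W
n=24: →8(W), 23(W) — all W, so L
n=25: →24(L), so W
n=26: →25(W) only, which is W, so L
n=27: →9(L), so W
n=28: →27(W) only, which is W, so L
L entries with 0 ≤ n ≤ 28: n = 0, 2, 4, 7, 9, 11, 13, 15, 17, 19, 22, 24, 26, 28; that makes 14.

14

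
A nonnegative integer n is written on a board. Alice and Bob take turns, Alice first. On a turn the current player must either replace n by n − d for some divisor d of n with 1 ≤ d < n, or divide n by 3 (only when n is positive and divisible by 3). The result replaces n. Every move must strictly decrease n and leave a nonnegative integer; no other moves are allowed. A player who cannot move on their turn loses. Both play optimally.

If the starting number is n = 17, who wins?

Bob wins.

Compute win/loss labels from the base case upward. A position with no move is L. Any other position is W if it can reach an L in one move, else L.
n=0: no move → L
n=1: no move → L
n=2: reaches L-position 1 → W
n=3: reaches L-position 1 → W
n=4: only reaches 2(W), 3(W), all W → L
n=5: reaches L-position 4 → W
n=6: reaches L-position 4 → W
n=7: only reaches 6(W), which is W → L
n=8: reaches L-position 4 → W
n=9: only reaches 3(W), 6(W), 8(W), all W → L
n=10: reaches L-position 9 → W
n=11: only reaches 10(W), which is W → L
n=12: reaches L-position 4 → W
n=13: only reaches 12(W), which is W → L
n=14: reaches L-position 7 → W
n=15: only reaches 5(W), 10(W), 12(W), 14(W), all W → L
n=16: reaches L-position 15 → W
n=17: only reaches 16(W), which is W → L
Every move from 17 reaches a W position, so the mover loses.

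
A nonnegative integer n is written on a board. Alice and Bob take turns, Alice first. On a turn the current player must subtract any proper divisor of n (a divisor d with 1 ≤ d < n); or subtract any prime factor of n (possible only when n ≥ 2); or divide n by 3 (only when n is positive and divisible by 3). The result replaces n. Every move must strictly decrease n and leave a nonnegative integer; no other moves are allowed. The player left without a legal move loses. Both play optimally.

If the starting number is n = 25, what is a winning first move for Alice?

Move to 20.

Label each position W (a win for the player to move) or L (a loss). A position with no legal move is L; any other position is W exactly when some move reaches an L, and L when every move reaches a W.
n=0: no move → L
n=1: no move → L
n=2: reaches L-position 0 → W
n=3: reaches L-position 0 → W
n=4: only reaches 2(W), 3(W), all W → L
n=5: reaches L-position 0 → W
n=6: reaches L-position 4 → W
n=7: reaches L-position 0 → W
n=8: reaches L-position 4 → W
n=9: only reaches 3(W), 6(W), 8(W), all W → L
n=10: reaches L-position 9 → W
n=11: reaches L-position 0 → W
n=12: reaches L-position 4 → W
n=13: reaches L-position 0 → W
n=14: only reaches 7(W), 12(W), 13(W), all W → L
n=15: reaches L-position 14 → W
n=16: reaches L-position 14 → W
n=17: reaches L-position 0 → W
n=18: reaches L-position 9 → W
n=19: reaches L-position 0 → W
n=20: only reaches 10(W), 15(W), 16(W), 18(W), 19(W), all W → L
n=21: reaches L-position 14 → W
n=22: reaches L-position 20 → W
n=23: reaches L-position 0 → W
n=24: reaches L-position 20 → W
n=25: reaches L-position 20 → W
From 25, the L positions reachable in one move are: 20.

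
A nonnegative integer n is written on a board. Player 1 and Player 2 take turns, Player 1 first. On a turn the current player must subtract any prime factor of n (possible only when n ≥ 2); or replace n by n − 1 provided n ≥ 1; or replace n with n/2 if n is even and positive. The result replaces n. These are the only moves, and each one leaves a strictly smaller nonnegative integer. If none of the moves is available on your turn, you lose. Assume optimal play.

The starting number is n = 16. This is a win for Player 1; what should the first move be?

Label each position W (a win for the player to move) or L (a loss). A position with no legal move is L; any other position is W exactly when some move reaches an L, and L when every move reaches a W.
n=0: no move → L
n=1: W (go to 0, an L position)
n=2: W (go to 0, an L position)
n=3: W (go to 0, an L position)
n=4: L (options 2(W), 3(W) are all W)
n=5: W (go to 0, an L position)
n=6: W (go to 4, an L position)
n=7: W (go to 0, an L position)
n=8: W (go to 4, an L position)
n=9: L (options 6(W), 8(W) are all W)
n=10: W (go to 9, an L position)
n=11: W (go to 0, an L position)
n=12: W (go to 9, an L position)
n=13: W (go to 0, an L position)
n=14: L (options 7(W), 12(W), 13(W) are all W)
n=15: W (go to 14, an L position)
n=16: W (go to 14, an L position)
From 16, the L positions reachable in one move are: 14.

Move to 14.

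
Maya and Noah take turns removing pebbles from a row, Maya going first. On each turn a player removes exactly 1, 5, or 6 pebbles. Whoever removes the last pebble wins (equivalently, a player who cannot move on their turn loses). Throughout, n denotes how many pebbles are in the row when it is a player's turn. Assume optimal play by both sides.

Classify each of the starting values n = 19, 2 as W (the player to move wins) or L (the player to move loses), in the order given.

Work bottom-up. With no move the player to move loses. Otherwise the position is W if at least one move leads to an L position for the opponent, and L if every move leads to a W.
n=0: no move → L
n=1: W (go to 0, an L position)
n=2: L (sole option 1(W) is W)
n=3: W (go to 2, an L position)
n=4: L (sole option 3(W) is W)
n=5: W (go to 4, an L position)
n=6: W (go to 0, an L position)
n=7: W (go to 2, an L position)
n=8: W (go to 2, an L position)
n=9: W (go to 4, an L position)
n=10: W (go to 4, an L position)
n=11: L (options 10(W), 6(W), 5(W) are all W)
n=12: W (go to 11, an L position)
n=13: L (options 12(W), 8(W), 7(W) are all W)
n=14: W (go to 13, an L position)
n=15: L (options 14(W), 10(W), 9(W) are all W)
n=16: W (go to 15, an L position)
n=17: W (go to 11, an L position)
n=18: W (go to 13, an L position)
n=19: W (go to 13, an L position)

19: W, 2: L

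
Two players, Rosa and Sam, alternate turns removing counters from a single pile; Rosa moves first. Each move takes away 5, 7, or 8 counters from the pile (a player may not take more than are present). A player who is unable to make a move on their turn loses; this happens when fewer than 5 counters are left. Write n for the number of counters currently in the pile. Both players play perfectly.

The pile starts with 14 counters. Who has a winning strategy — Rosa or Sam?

Build the W/L table. Terminal = L. A non-terminal position is W if it has a move to some L; otherwise it is L.
n=0: no move → L
n=1: no move → L
n=2: no move → L
n=3: no move → L
n=4: no move → L
n=5: →0(L), so W
n=6: →1(L), so W
n=7: →2(L), so W
n=8: →3(L), so W
n=9: →4(L), so W
n=10: →3(L), so W
n=11: →4(L), so W
n=12: →4(L), so W
n=13: →8(W), 6(W), 5(W) — all W, so L
n=14: →9(W), 7(W), 6(W) — all W, so L
The starting position 14 is L: whatever Rosa does, the opponent receives a W position.

Sam wins.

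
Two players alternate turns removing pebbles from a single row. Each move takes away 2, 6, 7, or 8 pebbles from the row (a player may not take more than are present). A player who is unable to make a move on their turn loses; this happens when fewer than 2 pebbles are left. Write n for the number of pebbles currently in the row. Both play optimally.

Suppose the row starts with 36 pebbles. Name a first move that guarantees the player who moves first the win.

Classify positions by backward induction: terminal positions (no move available) are L. From any other position, the mover wins iff some move reaches an L.
n=0: no move → L
n=1: no move → L
n=2: can move to 0, which is L ⇒ W
n=3: can move to 1, which is L ⇒ W
n=4: the only move is to 2(W), a W ⇒ L
n=5: the only move is to 3(W), a W ⇒ L
n=6: can move to 4, which is L ⇒ W
n=7: can move to 5, which is L ⇒ W
n=8: can move to 1, which is L ⇒ W
n=9: can move to 1, which is L ⇒ W
n=10: can move to 4, which is L ⇒ W
n=11: can move to 5, which is L ⇒ W
n=12: can move to 5, which is L ⇒ W
n=13: can move to 5, which is L ⇒ W
n=14: moves to 12(W), 8(W), 7(W), 6(W); every one is W ⇒ L
n=15: moves to 13(W), 9(W), 8(W), 7(W); every one is W ⇒ L
n=16: can move to 14, which is L ⇒ W
n=17: can move to 15, which is L ⇒ W
n=18: moves to 16(W), 12(W), 11(W), 10(W); every one is W ⇒ L
n=19: moves to 17(W), 13(W), 12(W), 11(W); every one is W ⇒ L
n=20: can move to 18, which is L ⇒ W
n=21: can move to 19, which is L ⇒ W
n=22: can move to 15, which is L ⇒ W
n=23: can move to 15, which is L ⇒ W
n=24: can move to 18, which is L ⇒ W
n=25: can move to 19, which is L ⇒ W
n=26: can move to 19, which is L ⇒ W
n=27: can move to 19, which is L ⇒ W
n=28: moves to 26(W), 22(W), 21(W), 20(W); every one is W ⇒ L
n=29: moves to 27(W), 23(W), 22(W), 21(W); every one is W ⇒ L
n=30: can move to 28, which is L ⇒ W
n=31: can move to 29, which is L ⇒ W
n=32: moves to 30(W), 26(W), 25(W), 24(W); every one is W ⇒ L
n=33: moves to 31(W), 27(W), 26(W), 25(W); every one is W ⇒ L
n=34: can move to 32, which is L ⇒ W
n=35: can move to 33, which is L ⇒ W
n=36: can move to 29, which is L ⇒ W
From 36, the L positions reachable in one move are: 29, 28. Any move reaching one of these is winning.

Remove 7, leaving 29.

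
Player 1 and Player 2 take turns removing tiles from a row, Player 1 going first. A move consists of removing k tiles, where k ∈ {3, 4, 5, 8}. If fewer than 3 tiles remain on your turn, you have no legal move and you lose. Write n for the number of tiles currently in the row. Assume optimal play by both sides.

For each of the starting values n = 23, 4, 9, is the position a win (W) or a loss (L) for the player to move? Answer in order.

23: L, 4: W, 9: W

Use the standard recursion: the mover loses at a terminal position; elsewhere, the mover wins exactly when some move hands the opponent an L position.
n=0: no move → L
n=1: no move → L
n=2: no move → L
n=3: reaches L-position 0 → W
n=4: reaches L-position 1 → W
n=5: reaches L-position 2 → W
n=6: reaches L-position 2 → W
n=7: reaches L-position 2 → W
n=8: reaches L-position 0 → W
n=9: reaches L-position 1 → W
n=10: reaches L-position 2 → W
n=11: only reaches 8(W), 7(W), 6(W), 3(W), all W → L
n=12: only reaches 9(W), 8(W), 7(W), 4(W), all W → L
n=13: only reaches 10(W), 9(W), 8(W), 5(W), all W → L
n=14: reaches L-position 11 → W
n=15: reaches L-position 12 → W
n=16: reaches L-position 13 → W
n=17: reaches L-position 13 → W
n=18: reaches L-position 13 → W
n=19: reaches L-position 11 → W
n=20: reaches L-position 12 → W
n=21: reaches L-position 13 → W
n=22: only reaches 19(W), 18(W), 17(W), 14(W), all W → L
n=23: only reaches 20(W), 19(W), 18(W), 15(W), all W → L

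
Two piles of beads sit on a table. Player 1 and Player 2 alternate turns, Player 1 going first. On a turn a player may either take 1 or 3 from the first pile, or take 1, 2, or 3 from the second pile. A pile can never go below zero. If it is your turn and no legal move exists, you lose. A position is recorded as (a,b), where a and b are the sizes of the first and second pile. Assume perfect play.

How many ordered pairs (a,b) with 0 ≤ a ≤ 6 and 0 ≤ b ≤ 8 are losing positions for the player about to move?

Classify positions by backward induction: terminal positions (no move available) are L. From any other position, the mover wins iff some move reaches an L.
Every move lowers a or b (never raises either), so fill the grid row by row in increasing a, and left to right within a row: each cell's successors are then already labelled.
      b=0  b=1  b=2  b=3  b=4  b=5  b=6  b=7  b=8
a=0:    L    W    W    W    L    W    W    W    L
a=1:    W    L    W    W    W    L    W    W    W
a=2:    L    W    W    W    L    W    W    W    L
a=3:    W    L    W    W    W    L    W    W    W
a=4:    L    W    W    W    L    W    W    W    L
a=5:    W    L    W    W    W    L    W    W    W
a=6:    L    W    W    W    L    W    W    W    L
Cells with no legal move (terminal, hence L): (0,0).
The remaining L cells, each justified by listing all of its moves:
(0,4): only reaches (0,3)(W), (0,2)(W), (0,1)(W), all W → L
(0,8): only reaches (0,7)(W), (0,6)(W), (0,5)(W), all W → L
(1,1): only reaches (0,1)(W), (1,0)(W), all W → L
(1,5): only reaches (0,5)(W), (1,4)(W), (1,3)(W), (1,2)(W), all W → L
(2,0): only reaches (1,0)(W), which is W → L
(2,4): only reaches (1,4)(W), (2,3)(W), (2,2)(W), (2,1)(W), all W → L
(2,8): only reaches (1,8)(W), (2,7)(W), (2,6)(W), (2,5)(W), all W → L
(3,1): only reaches (2,1)(W), (0,1)(W), (3,0)(W), all W → L
(3,5): only reaches (2,5)(W), (0,5)(W), (3,4)(W), (3,3)(W), (3,2)(W), all W → L
(4,0): only reaches (3,0)(W), (1,0)(W), all W → L
(4,4): only reaches (3,4)(W), (1,4)(W), (4,3)(W), (4,2)(W), (4,1)(W), all W → L
(4,8): only reaches (3,8)(W), (1,8)(W), (4,7)(W), (4,6)(W), (4,5)(W), all W → L
(5,1): only reaches (4,1)(W), (2,1)(W), (5,0)(W), all W → L
(5,5): only reaches (4,5)(W), (2,5)(W), (5,4)(W), (5,3)(W), (5,2)(W), all W → L
(6,0): only reaches (5,0)(W), (3,0)(W), all W → L
(6,4): only reaches (5,4)(W), (3,4)(W), (6,3)(W), (6,2)(W), (6,1)(W), all W → L
(6,8): only reaches (5,8)(W), (3,8)(W), (6,7)(W), (6,6)(W), (6,5)(W), all W → L
Every other cell has at least one move into one of the L cells above, so it is W.
L cells per row: a=0: 3, a=1: 2, a=2: 3, a=3: 2, a=4: 3, a=5: 2, a=6: 3; total 18.

18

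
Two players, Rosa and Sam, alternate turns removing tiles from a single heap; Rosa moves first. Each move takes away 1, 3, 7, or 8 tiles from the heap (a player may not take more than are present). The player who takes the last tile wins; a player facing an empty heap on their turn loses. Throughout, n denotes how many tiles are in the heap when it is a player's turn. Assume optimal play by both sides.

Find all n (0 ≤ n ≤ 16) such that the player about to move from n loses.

Label each position W (a win for the player to move) or L (a loss). A position with no legal move is L; any other position is W exactly when some move reaches an L, and L when every move reaches a W.
n=0: no move → L
n=1: W (go to 0, an L position)
n=2: L (sole option 1(W) is W)
n=3: W (go to 2, an L position)
n=4: L (options 3(W), 1(W) are all W)
n=5: W (go to 4, an L position)
n=6: L (options 5(W), 3(W) are all W)
n=7: W (go to 6, an L position)
n=8: W (go to 0, an L position)
n=9: W (go to 6, an L position)
n=10: W (go to 2, an L position)
n=11: W (go to 4, an L position)
n=12: W (go to 4, an L position)
n=13: W (go to 6, an L position)
n=14: W (go to 6, an L position)
n=15: L (options 14(W), 12(W), 8(W), 7(W) are all W)
n=16: W (go to 15, an L position)
Reading off the rows marked L gives the requested list; there are 5 such values of n.

0, 2, 4, 6, 15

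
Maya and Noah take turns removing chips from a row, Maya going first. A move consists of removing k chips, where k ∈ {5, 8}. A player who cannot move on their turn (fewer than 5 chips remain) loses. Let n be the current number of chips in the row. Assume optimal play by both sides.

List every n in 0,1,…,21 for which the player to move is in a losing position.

0, 1, 2, 3, 4, 13, 14, 15, 16, 17

Use the standard recursion: the mover loses at a terminal position; elsewhere, the mover wins exactly when some move hands the opponent an L position.
n=0: no move → L
n=1: no move → L
n=2: no move → L
n=3: no move → L
n=4: no move → L
n=5: can move to 0, which is L ⇒ W
n=6: can move to 1, which is L ⇒ W
n=7: can move to 2, which is L ⇒ W
n=8: can move to 3, which is L ⇒ W
n=9: can move to 4, which is L ⇒ W
n=10: can move to 2, which is L ⇒ W
n=11: can move to 3, which is L ⇒ W
n=12: can move to 4, which is L ⇒ W
n=13: moves to 8(W), 5(W); every one is W ⇒ L
n=14: moves to 9(W), 6(W); every one is W ⇒ L
n=15: moves to 10(W), 7(W); every one is W ⇒ L
n=16: moves to 11(W), 8(W); every one is W ⇒ L
n=17: moves to 12(W), 9(W); every one is W ⇒ L
n=18: can move to 13, which is L ⇒ W
n=19: can move to 14, which is L ⇒ W
n=20: can move to 15, which is L ⇒ W
n=21: can move to 16, which is L ⇒ W
Reading off the rows marked L gives the requested list; there are 10 such values of n.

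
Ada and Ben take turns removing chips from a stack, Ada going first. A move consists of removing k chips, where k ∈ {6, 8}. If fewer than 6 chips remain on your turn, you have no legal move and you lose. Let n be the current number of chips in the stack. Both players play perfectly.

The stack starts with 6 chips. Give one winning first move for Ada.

Remove 6, leaving 0.

Label each position W (a win for the player to move) or L (a loss). A position with no legal move is L; any other position is W exactly when some move reaches an L, and L when every move reaches a W.
n=0: no move → L
n=1: no move → L
n=2: no move → L
n=3: no move → L
n=4: no move → L
n=5: no move → L
n=6: W (go to 0, an L position)
From 6, the L positions reachable in one move are: 0.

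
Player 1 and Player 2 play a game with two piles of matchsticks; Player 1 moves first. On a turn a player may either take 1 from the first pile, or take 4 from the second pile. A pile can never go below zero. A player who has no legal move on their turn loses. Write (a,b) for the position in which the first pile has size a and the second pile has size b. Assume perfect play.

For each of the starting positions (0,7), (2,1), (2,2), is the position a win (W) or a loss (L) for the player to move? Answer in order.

Compute win/loss labels from the base case upward. A position with no move is L. Any other position is W if it can reach an L in one move, else L.
No move ever increases a pile, so every position that can arise here has a ≤ 2 and b ≤ 7; it is enough to label the cells with 0 ≤ a ≤ 2 and 0 ≤ b ≤ 7.
Every move lowers a or b (never raises either), so fill the grid row by row in increasing a, and left to right within a row: each cell's successors are then already labelled.
      b=0  b=1  b=2  b=3  b=4  b=5  b=6  b=7
a=0:    L    L    L    L    W    W    W    W
a=1:    W    W    W    W    L    L    L    L
a=2:    L    L    L    L    W    W    W    W
Cells with no legal move (terminal, hence L): (0,0), (0,1), (0,2), (0,3).
The remaining L cells, each justified by listing all of its moves:
(1,4): only reaches (0,4)(W), (1,0)(W), all W → L
(1,5): only reaches (0,5)(W), (1,1)(W), all W → L
(1,6): only reaches (0,6)(W), (1,2)(W), all W → L
(1,7): only reaches (0,7)(W), (1,3)(W), all W → L
(2,0): only reaches (1,0)(W), which is W → L
(2,1): only reaches (1,1)(W), which is W → L
(2,2): only reaches (1,2)(W), which is W → L
(2,3): only reaches (1,3)(W), which is W → L
Every other cell has at least one move into one of the L cells above, so it is W.
(0,7): the move to (0,3) reaches an L cell, so W
(2,1): one of the L cells justified above, so L
(2,2): one of the L cells justified above, so L

(0,7): W, (2,1): L, (2,2): L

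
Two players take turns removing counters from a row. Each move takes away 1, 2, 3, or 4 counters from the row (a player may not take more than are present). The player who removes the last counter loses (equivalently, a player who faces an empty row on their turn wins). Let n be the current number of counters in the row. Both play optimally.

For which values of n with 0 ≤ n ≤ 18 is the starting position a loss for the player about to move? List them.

Positions with no move are W. A position that does have a move is losing for the player to move precisely when every available move leads to a winning position for the opponent. Fill in the labels:
n=0: no move; the opponent has just taken the last counter and therefore loses → W
n=1: L (sole option 0(W) is W)
n=2: W (go to 1, an L position)
n=3: W (go to 1, an L position)
n=4: W (go to 1, an L position)
n=5: W (go to 1, an L position)
n=6: L (options 5(W), 4(W), 3(W), 2(W) are all W)
n=7: W (go to 6, an L position)
n=8: W (go to 6, an L position)
n=9: W (go to 6, an L position)
n=10: W (go to 6, an L position)
n=11: L (options 10(W), 9(W), 8(W), 7(W) are all W)
n=12: W (go to 11, an L position)
n=13: W (go to 11, an L position)
n=14: W (go to 11, an L position)
n=15: W (go to 11, an L position)
n=16: L (options 15(W), 14(W), 13(W), 12(W) are all W)
n=17: W (go to 16, an L position)
n=18: W (go to 16, an L position)
Reading off the rows marked L gives the requested list; there are 4 such values of n.

1, 6, 11, 16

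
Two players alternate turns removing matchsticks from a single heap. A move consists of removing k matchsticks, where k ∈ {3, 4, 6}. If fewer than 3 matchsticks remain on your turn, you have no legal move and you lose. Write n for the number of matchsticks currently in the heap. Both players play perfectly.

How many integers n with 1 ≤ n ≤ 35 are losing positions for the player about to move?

Build the W/L table. Terminal = L. A non-terminal position is W if it has a move to some L; otherwise it is L.
n=0: no move → L
n=1: no move → L
n=2: no move → L
n=3: reaches L-position 0 → W
n=4: reaches L-position 1 → W
n=5: reaches L-position 2 → W
n=6: reaches L-position 2 → W
n=7: reaches L-position 1 → W
n=8: reaches L-position 2 → W
n=9: only reaches 6(W), 5(W), 3(W), all W → L
n=10: only reaches 7(W), 6(W), 4(W), all W → L
n=11: only reaches 8(W), 7(W), 5(W), all W → L
n=12: reaches L-position 9 → W
n=13: reaches L-position 10 → W
n=14: reaches L-position 11 → W
n=15: reaches L-position 11 → W
n=16: reaches L-position 10 → W
n=17: reaches L-position 11 → W
n=18: only reaches 15(W), 14(W), 12(W), all W → L
n=19: only reaches 16(W), 15(W), 13(W), all W → L
n=20: only reaches 17(W), 16(W), 14(W), all W → L
n=21: reaches L-position 18 → W
n=22: reaches L-position 19 → W
n=23: reaches L-position 20 → W
n=24: reaches L-position 20 → W
n=25: reaches L-position 19 → W
n=26: reaches L-position 20 → W
n=27: only reaches 24(W), 23(W), 21(W), all W → L
n=28: only reaches 25(W), 24(W), 22(W), all W → L
n=29: only reaches 26(W), 25(W), 23(W), all W → L
n=30: reaches L-position 27 → W
n=31: reaches L-position 28 → W
n=32: reaches L-position 29 → W
n=33: reaches L-position 29 → W
n=34: reaches L-position 28 → W
n=35: reaches L-position 29 → W
L entries with 1 ≤ n ≤ 35 (n=0 is outside the asked range and is not counted): n = 1, 2, 9, 10, 11, 18, 19, 20, 27, 28, 29; that makes 11.

11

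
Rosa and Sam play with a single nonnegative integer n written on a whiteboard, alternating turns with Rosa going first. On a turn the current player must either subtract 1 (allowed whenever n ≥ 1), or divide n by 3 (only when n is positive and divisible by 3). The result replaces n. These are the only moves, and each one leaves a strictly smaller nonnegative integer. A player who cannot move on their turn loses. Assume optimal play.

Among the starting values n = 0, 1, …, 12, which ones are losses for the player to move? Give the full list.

0, 2, 4, 7, 9, 11

Positions with no move are L. A position that does have a move is losing for the player to move precisely when every available move leads to a winning position for the opponent. Fill in the labels:
n=0: no move → L
n=1: W (go to 0, an L position)
n=2: L (sole option 1(W) is W)
n=3: W (go to 2, an L position)
n=4: L (sole option 3(W) is W)
n=5: W (go to 4, an L position)
n=6: W (go to 2, an L position)
n=7: L (sole option 6(W) is W)
n=8: W (go to 7, an L position)
n=9: L (options 3(W), 8(W) are all W)
n=10: W (go to 9, an L position)
n=11: L (sole option 10(W) is W)
n=12: W (go to 4, an L position)
The losing starting values of n are exactly the entries labelled L in this table (6 of them).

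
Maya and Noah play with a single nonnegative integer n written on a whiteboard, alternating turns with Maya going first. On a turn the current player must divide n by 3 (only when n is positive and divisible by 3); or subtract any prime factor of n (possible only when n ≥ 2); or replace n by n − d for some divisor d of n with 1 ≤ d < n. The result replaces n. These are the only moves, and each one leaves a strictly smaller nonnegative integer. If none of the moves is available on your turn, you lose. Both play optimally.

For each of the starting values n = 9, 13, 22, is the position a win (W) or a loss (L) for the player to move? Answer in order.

9: L, 13: W, 22: W

Label each position W (a win for the player to move) or L (a loss). A position with no legal move is L; any other position is W exactly when some move reaches an L, and L when every move reaches a W.
n=0: no move → L
n=1: no move → L
n=2: can move to 0, which is L ⇒ W
n=3: can move to 0, which is L ⇒ W
n=4: moves to 2(W), 3(W); every one is W ⇒ L
n=5: can move to 0, which is L ⇒ W
n=6: can move to 4, which is L ⇒ W
n=7: can move to 0, which is L ⇒ W
n=8: can move to 4, which is L ⇒ W
n=9: moves to 3(W), 6(W), 8(W); every one is W ⇒ L
n=10: can move to 9, which is L ⇒ W
n=11: can move to 0, which is L ⇒ W
n=12: can move to 4, which is L ⇒ W
n=13: can move to 0, which is L ⇒ W
n=14: moves to 7(W), 12(W), 13(W); every one is W ⇒ L
n=15: can move to 14, which is L ⇒ W
n=16: can move to 14, which is L ⇒ W
n=17: can move to 0, which is L ⇒ W
n=18: can move to 9, which is L ⇒ W
n=19: can move to 0, which is L ⇒ W
n=20: moves to 10(W), 15(W), 16(W), 18(W), 19(W); every one is W ⇒ L
n=21: can move to 14, which is L ⇒ W
n=22: can move to 20, which is L ⇒ W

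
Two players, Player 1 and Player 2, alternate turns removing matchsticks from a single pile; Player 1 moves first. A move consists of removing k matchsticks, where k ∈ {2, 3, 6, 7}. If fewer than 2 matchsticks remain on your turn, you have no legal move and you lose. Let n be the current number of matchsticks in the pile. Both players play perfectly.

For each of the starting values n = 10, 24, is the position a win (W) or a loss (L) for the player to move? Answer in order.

Label each position W (a win for the player to move) or L (a loss). A position with no legal move is L; any other position is W exactly when some move reaches an L, and L when every move reaches a W.
n=0: no move → L
n=1: no move → L
n=2: →0(L), so W
n=3: →1(L), so W
n=4: →1(L), so W
n=5: →3(W), 2(W) — all W, so L
n=6: →0(L), so W
n=7: →5(L), so W
n=8: →5(L), so W
n=9: →7(W), 6(W), 3(W), 2(W) — all W, so L
n=10: →8(W), 7(W), 4(W), 3(W) — all W, so L
n=11: →9(L), so W
n=12: →10(L), so W
n=13: →10(L), so W
n=14: →12(W), 11(W), 8(W), 7(W) — all W, so L
n=15: →9(L), so W
n=16: →14(L), so W
n=17: →14(L), so W
n=18: →16(W), 15(W), 12(W), 11(W) — all W, so L
n=19: →17(W), 16(W), 13(W), 12(W) — all W, so L
n=20: →18(L), so W
n=21: →19(L), so W
n=22: →19(L), so W
n=23: →21(W), 20(W), 17(W), 16(W) — all W, so L
n=24: →18(L), so W

10: L, 24: W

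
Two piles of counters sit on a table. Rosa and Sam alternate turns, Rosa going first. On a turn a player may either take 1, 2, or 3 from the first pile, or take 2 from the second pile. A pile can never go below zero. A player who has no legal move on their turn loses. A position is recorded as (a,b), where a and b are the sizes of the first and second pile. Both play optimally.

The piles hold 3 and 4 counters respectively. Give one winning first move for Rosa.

Work bottom-up. With no move the player to move loses. Otherwise the position is W if at least one move leads to an L position for the opponent, and L if every move leads to a W.
No move ever increases a pile, so every position that can arise here has a ≤ 3 and b ≤ 4; it is enough to label the cells with 0 ≤ a ≤ 3 and 0 ≤ b ≤ 4.
Every move lowers a or b (never raises either), so fill the grid row by row in increasing a, and left to right within a row: each cell's successors are then already labelled.
      b=0  b=1  b=2  b=3  b=4
a=0:    L    L    W    W    L
a=1:    W    W    L    L    W
a=2:    W    W    W    W    W
a=3:    W    W    W    W    W
Cells with no legal move (terminal, hence L): (0,0), (0,1).
The remaining L cells, each justified by listing all of its moves:
(0,4): only reaches (0,2)(W), which is W → L
(1,2): only reaches (0,2)(W), (1,0)(W), all W → L
(1,3): only reaches (0,3)(W), (1,1)(W), all W → L
Every other cell has at least one move into one of the L cells above, so it is W.
From (3,4), the L positions reachable in one move are: (0,4).

Move to (0,4).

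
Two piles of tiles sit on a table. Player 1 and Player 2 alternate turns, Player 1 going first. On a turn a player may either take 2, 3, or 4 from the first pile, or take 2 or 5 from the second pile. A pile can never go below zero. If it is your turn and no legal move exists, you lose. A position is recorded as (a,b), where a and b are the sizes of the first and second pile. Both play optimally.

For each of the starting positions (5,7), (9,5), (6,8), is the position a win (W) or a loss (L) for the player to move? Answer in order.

(5,7): W, (9,5): W, (6,8): L

Work bottom-up. With no move the player to move loses. Otherwise the position is W if at least one move leads to an L position for the opponent, and L if every move leads to a W.
No move ever increases a pile, so every position that can arise here has a ≤ 9 and b ≤ 8; it is enough to label the cells with 0 ≤ a ≤ 9 and 0 ≤ b ≤ 8.
Every move lowers a or b (never raises either), so fill the grid row by row in increasing a, and left to right within a row: each cell's successors are then already labelled.
      b=0  b=1  b=2  b=3  b=4  b=5  b=6  b=7  b=8
a=0:    L    L    W    W    L    W    W    L    L
a=1:    L    L    W    W    L    W    W    L    L
a=2:    W    W    L    L    W    W    L    W    W
a=3:    W    W    L    L    W    W    L    W    W
a=4:    W    W    W    W    W    L    W    W    W
a=5:    W    W    W    W    W    L    W    W    W
a=6:    L    L    W    W    L    W    W    L    L
a=7:    L    L    W    W    L    W    W    L    L
a=8:    W    W    L    L    W    W    L    W    W
a=9:    W    W    L    L    W    W    L    W    W
Cells with no legal move (terminal, hence L): (0,0), (0,1), (1,0), (1,1).
The remaining L cells, each justified by listing all of its moves:
(0,4): L (sole option (0,2)(W) is W)
(0,7): L (options (0,5)(W), (0,2)(W) are all W)
(0,8): L (options (0,6)(W), (0,3)(W) are all W)
(1,4): L (sole option (1,2)(W) is W)
(1,7): L (options (1,5)(W), (1,2)(W) are all W)
(1,8): L (options (1,6)(W), (1,3)(W) are all W)
(2,2): L (options (0,2)(W), (2,0)(W) are all W)
(2,3): L (options (0,3)(W), (2,1)(W) are all W)
(2,6): L (options (0,6)(W), (2,4)(W), (2,1)(W) are all W)
(3,2): L (options (1,2)(W), (0,2)(W), (3,0)(W) are all W)
(3,3): L (options (1,3)(W), (0,3)(W), (3,1)(W) are all W)
(3,6): L (options (1,6)(W), (0,6)(W), (3,4)(W), (3,1)(W) are all W)
(4,5): L (options (2,5)(W), (1,5)(W), (0,5)(W), (4,3)(W), (4,0)(W) are all W)
(5,5): L (options (3,5)(W), (2,5)(W), (1,5)(W), (5,3)(W), (5,0)(W) are all W)
(6,0): L (options (4,0)(W), (3,0)(W), (2,0)(W) are all W)
(6,1): L (options (4,1)(W), (3,1)(W), (2,1)(W) are all W)
(6,4): L (options (4,4)(W), (3,4)(W), (2,4)(W), (6,2)(W) are all W)
(6,7): L (options (4,7)(W), (3,7)(W), (2,7)(W), (6,5)(W), (6,2)(W) are all W)
(6,8): L (options (4,8)(W), (3,8)(W), (2,8)(W), (6,6)(W), (6,3)(W) are all W)
(7,0): L (options (5,0)(W), (4,0)(W), (3,0)(W) are all W)
(7,1): L (options (5,1)(W), (4,1)(W), (3,1)(W) are all W)
(7,4): L (options (5,4)(W), (4,4)(W), (3,4)(W), (7,2)(W) are all W)
(7,7): L (options (5,7)(W), (4,7)(W), (3,7)(W), (7,5)(W), (7,2)(W) are all W)
(7,8): L (options (5,8)(W), (4,8)(W), (3,8)(W), (7,6)(W), (7,3)(W) are all W)
(8,2): L (options (6,2)(W), (5,2)(W), (4,2)(W), (8,0)(W) are all W)
(8,3): L (options (6,3)(W), (5,3)(W), (4,3)(W), (8,1)(W) are all W)
(8,6): L (options (6,6)(W), (5,6)(W), (4,6)(W), (8,4)(W), (8,1)(W) are all W)
(9,2): L (options (7,2)(W), (6,2)(W), (5,2)(W), (9,0)(W) are all W)
(9,3): L (options (7,3)(W), (6,3)(W), (5,3)(W), (9,1)(W) are all W)
(9,6): L (options (7,6)(W), (6,6)(W), (5,6)(W), (9,4)(W), (9,1)(W) are all W)
Every other cell has at least one move into one of the L cells above, so it is W.
(5,7): the move to (1,7) reaches an L cell, so W
(9,5): the move to (5,5) reaches an L cell, so W
(6,8): one of the L cells justified above, so L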